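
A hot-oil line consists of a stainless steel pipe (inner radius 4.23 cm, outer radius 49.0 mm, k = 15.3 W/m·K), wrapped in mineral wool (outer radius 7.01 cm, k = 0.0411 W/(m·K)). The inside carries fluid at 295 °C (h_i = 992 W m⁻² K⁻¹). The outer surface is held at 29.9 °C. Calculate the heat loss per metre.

Treat each layer as a resistance in series:
  R'_conv,in = 1/(2πr h) = 1/(2π·0.0423·992) = 0.003793 m·K/W
  R'_stainless steel = ln(0.0490/0.0423)/(2πk) = 0.1470/(2π·15.3) = 0.001529 m·K/W
  R'_mineral wool = ln(0.0701/0.0490)/(2πk) = 0.3581/(2π·0.0411) = 1.387 m·K/W
ΣR = 0.003793 + 0.001529 + 1.387 = 1.392 m·K/W
Q' = ΔT/ΣR = (295 °C − 29.9 °C)/1.392 = 190 W/m

Q' = 190 W/m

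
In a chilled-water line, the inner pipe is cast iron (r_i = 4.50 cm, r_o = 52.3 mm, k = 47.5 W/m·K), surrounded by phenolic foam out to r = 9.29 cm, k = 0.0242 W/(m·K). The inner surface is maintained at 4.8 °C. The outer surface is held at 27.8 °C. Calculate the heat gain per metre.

Q' = 6.09 W/m

Series thermal resistances, inner to outer:
  R'_cast iron = ln(0.0523/0.0450)/(2πk) = 0.1503/(2π·47.5) = 5.037×10^-4 m·K/W
  R'_phenolic foam = ln(0.0929/0.0523)/(2πk) = 0.5745/(2π·0.0242) = 3.778 m·K/W
ΣR = 5.037×10^-4 + 3.778 = 3.779 m·K/W
Q' = ΔT/ΣR = (4.8 °C − 27.8 °C)/3.779 = -6.09 W/m
(Negative Q' ⇒ heat flows inward; heat gain = 6.09 W/m.)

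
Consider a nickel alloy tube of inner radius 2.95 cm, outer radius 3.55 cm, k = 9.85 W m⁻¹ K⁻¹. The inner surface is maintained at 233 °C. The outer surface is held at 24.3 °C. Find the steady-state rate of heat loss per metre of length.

Q' = 2πk·ΔT/ln(r₂/r₁) = 2π × 9.85 × 208.7 / ln(0.0355/0.0295) = 69800 W/m

Q' = 69.8 kW/m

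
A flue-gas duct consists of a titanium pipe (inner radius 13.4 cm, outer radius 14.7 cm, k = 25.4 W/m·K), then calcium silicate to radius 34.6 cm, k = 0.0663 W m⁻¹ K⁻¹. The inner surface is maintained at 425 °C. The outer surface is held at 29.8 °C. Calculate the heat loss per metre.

Q' = 192 W/m

Series thermal resistances, inner to outer:
  R'_titanium = ln(0.147/0.134)/(2πk) = 0.09259/(2π·25.4) = 5.802×10^-4 m·K/W
  R'_calcium silicate = ln(0.346/0.147)/(2πk) = 0.8560/(2π·0.0663) = 2.055 m·K/W
ΣR = 5.802×10^-4 + 2.055 = 2.056 m·K/W
Q' = ΔT/ΣR = (425 °C − 29.8 °C)/2.056 = 192 W/m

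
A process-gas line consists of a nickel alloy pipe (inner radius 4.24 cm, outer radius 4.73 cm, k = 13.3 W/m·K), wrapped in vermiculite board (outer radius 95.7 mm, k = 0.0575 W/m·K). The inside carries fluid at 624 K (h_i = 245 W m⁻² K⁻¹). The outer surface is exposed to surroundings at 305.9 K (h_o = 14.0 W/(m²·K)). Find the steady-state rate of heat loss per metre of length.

Treat each layer as a resistance in series:
  R'_conv,in = 1/(2πr h) = 1/(2π·0.0424·245) = 0.01532 m·K/W
  R'_nickel alloy = ln(0.0473/0.0424)/(2πk) = 0.1094/(2π·13.3) = 0.001309 m·K/W
  R'_vermiculite board = ln(0.0957/0.0473)/(2πk) = 0.7047/(2π·0.0575) = 1.951 m·K/W
  R'_conv,out = 1/(2πr h) = 1/(2π·0.0957·14.0) = 0.1188 m·K/W
ΣR = 0.01532 + 0.001309 + 1.951 + 0.1188 = 2.086 m·K/W
Q' = ΔT/ΣR = (624 K − 305.9 K)/2.086 = 152 W/m

Q' = 152 W/m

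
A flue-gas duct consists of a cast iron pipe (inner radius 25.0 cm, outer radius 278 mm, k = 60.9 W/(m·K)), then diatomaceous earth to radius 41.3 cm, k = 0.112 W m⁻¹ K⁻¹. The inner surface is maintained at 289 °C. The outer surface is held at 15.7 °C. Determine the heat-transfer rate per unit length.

Q' = 486 W/m

Resistance network (inner→outer):
  R'_cast iron = ln(0.278/0.250)/(2πk) = 0.1062/(2π·60.9) = 2.774×10^-4 m·K/W
  R'_diatomaceous earth = ln(0.413/0.278)/(2πk) = 0.3958/(2π·0.112) = 0.5625 m·K/W
ΣR = 2.774×10^-4 + 0.5625 = 0.5628 m·K/W
Q' = ΔT/ΣR = (289 °C − 15.7 °C)/0.5628 = 486 W/m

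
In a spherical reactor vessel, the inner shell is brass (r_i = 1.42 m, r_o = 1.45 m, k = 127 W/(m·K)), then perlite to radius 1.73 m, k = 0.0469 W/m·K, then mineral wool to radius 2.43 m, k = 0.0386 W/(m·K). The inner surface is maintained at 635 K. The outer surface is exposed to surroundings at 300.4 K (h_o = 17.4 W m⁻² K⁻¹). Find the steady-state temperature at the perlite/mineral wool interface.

Resistance network (inner→outer):
  R_brass = (1/1.42 − 1/1.45)/(4πk) = 0.01457/(4π·127) = 9.130×10^-6 K/W
  R_perlite = (1/1.45 − 1/1.73)/(4πk) = 0.1116/(4π·0.0469) = 0.1894 K/W
  R_mineral wool = (1/1.73 − 1/2.43)/(4πk) = 0.1665/(4π·0.0386) = 0.3433 K/W
  R_conv,out = 1/(4πr²h) = 1/(4π·2.43²·17.4) = 7.745×10^-4 K/W
ΣR = 9.130×10^-6 + 0.1894 + 0.3433 + 7.745×10^-4 = 0.5335 K/W
Q = ΔT/ΣR = (635 K − 300.4 K)/0.5335 = 627.2 W
From the inner boundary to the perlite/mineral wool interface, ΣR_partial = 0.1894 K/W.
T_interface = T_in − Q·ΣR_partial = 635 K − (627.2)(0.1894) = 516 K

T = 516 K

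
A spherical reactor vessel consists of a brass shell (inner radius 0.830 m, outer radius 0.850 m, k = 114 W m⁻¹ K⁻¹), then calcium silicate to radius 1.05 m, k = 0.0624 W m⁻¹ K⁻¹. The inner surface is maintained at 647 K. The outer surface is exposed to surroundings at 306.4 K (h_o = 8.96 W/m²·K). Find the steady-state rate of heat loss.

Treat each layer as a resistance in series:
  R_brass = (1/0.830 − 1/0.850)/(4πk) = 0.02835/(4π·114) = 1.979×10^-5 K/W
  R_calcium silicate = (1/0.850 − 1/1.05)/(4πk) = 0.2241/(4π·0.0624) = 0.2858 K/W
  R_conv,out = 1/(4πr²h) = 1/(4π·1.05²·8.96) = 0.008056 K/W
ΣR = 1.979×10^-5 + 0.2858 + 0.008056 = 0.2939 K/W
Q = ΔT/ΣR = (647 K − 306.4 K)/0.2939 = 1160 W

Q = 1160 W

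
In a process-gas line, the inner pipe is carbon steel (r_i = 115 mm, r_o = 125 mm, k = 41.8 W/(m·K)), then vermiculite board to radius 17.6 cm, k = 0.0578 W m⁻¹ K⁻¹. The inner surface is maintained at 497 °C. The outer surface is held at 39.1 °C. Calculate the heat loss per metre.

Q' = 486 W/m

Treat each layer as a resistance in series:
  R'_carbon steel = ln(0.125/0.115)/(2πk) = 0.08338/(2π·41.8) = 3.175×10^-4 m·K/W
  R'_vermiculite board = ln(0.176/0.125)/(2πk) = 0.3422/(2π·0.0578) = 0.9422 m·K/W
ΣR = 3.175×10^-4 + 0.9422 = 0.9425 m·K/W
Q' = ΔT/ΣR = (497 °C − 39.1 °C)/0.9425 = 486 W/m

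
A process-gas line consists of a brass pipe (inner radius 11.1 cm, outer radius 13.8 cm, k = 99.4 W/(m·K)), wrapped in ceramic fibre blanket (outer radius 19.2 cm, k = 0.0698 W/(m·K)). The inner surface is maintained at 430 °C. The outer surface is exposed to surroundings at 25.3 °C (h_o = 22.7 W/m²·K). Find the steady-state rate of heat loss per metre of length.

Q' = 512 W/m

Resistance network (inner→outer):
  R'_brass = ln(0.138/0.111)/(2πk) = 0.2177/(2π·99.4) = 3.486×10^-4 m·K/W
  R'_ceramic fibre blanket = ln(0.192/0.138)/(2πk) = 0.3302/(2π·0.0698) = 0.7530 m·K/W
  R'_conv,out = 1/(2πr h) = 1/(2π·0.192·22.7) = 0.03652 m·K/W
ΣR = 3.486×10^-4 + 0.7530 + 0.03652 = 0.7899 m·K/W
Q' = ΔT/ΣR = (430 °C − 25.3 °C)/0.7899 = 512 W/m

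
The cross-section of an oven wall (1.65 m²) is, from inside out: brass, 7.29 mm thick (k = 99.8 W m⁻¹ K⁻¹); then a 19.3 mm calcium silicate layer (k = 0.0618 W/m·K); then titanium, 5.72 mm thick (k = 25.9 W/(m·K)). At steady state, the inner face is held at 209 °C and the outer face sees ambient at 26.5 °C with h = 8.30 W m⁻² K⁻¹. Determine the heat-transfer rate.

Resistance network (inner→outer):
  R_brass = L/(kA) = 0.00729/(99.8·1.65) = 4.427×10^-5 K/W
  R_calcium silicate = L/(kA) = 0.0193/(0.0618·1.65) = 0.1893 K/W
  R_titanium = L/(kA) = 0.00572/(25.9·1.65) = 1.338×10^-4 K/W
  R_conv,out = 1/(hA) = 1/(8.30·1.65) = 0.07302 K/W
ΣR = 4.427×10^-5 + 0.1893 + 1.338×10^-4 + 0.07302 = 0.2625 K/W
Q = ΔT/ΣR = (209 °C − 26.5 °C)/0.2625 = 695 W

Q = 695 W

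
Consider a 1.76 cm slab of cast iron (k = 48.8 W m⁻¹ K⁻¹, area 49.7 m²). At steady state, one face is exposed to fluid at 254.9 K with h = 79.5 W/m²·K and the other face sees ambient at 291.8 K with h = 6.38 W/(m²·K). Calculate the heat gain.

Resistance network (inner→outer):
  R_conv,in = 1/(hA) = 1/(79.5·49.7) = 2.531×10^-4 K/W
  R_cast iron = L/(kA) = 0.0176/(48.8·49.7) = 7.257×10^-6 K/W
  R_conv,out = 1/(hA) = 1/(6.38·49.7) = 0.003154 K/W
ΣR = 2.531×10^-4 + 7.257×10^-6 + 0.003154 = 0.003414 K/W
Q = ΔT/ΣR = (254.9 K − 291.8 K)/0.003414 = -10800 W
(Negative Q ⇒ heat flows inward; heat gain = 10800 W.)

Q = 10800 W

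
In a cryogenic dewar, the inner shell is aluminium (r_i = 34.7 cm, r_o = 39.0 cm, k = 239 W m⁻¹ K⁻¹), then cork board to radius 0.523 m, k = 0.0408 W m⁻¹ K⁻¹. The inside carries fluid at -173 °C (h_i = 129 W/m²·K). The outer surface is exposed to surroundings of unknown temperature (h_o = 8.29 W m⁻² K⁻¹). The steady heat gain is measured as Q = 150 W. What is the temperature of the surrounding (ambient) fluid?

T_out = 23.8 °C

Series resistances:
  R_conv,in = 1/(4πr²h) = 1/(4π·0.347²·129) = 0.005123 K/W
  R_aluminium = (1/0.347 − 1/0.390)/(4πk) = 0.3177/(4π·239) = 1.058×10^-4 K/W
  R_cork board = (1/0.390 − 1/0.523)/(4πk) = 0.6521/(4π·0.0408) = 1.272 K/W
  R_conv,out = 1/(4πr²h) = 1/(4π·0.523²·8.29) = 0.03509 K/W
ΣR = 1.312 K/W
ΔT = Q·ΣR = 150 × 1.312 = 196.8 K
Heat flows inward, so T_out = T_in + ΔT = -173 + 196.8 = 23.8 °C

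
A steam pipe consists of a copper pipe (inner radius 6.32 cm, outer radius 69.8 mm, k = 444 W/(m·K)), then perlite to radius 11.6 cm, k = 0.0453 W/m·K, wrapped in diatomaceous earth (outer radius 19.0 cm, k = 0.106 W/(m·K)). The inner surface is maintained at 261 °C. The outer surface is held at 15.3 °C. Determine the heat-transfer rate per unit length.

Q' = 97.3 W/m

Resistance network (inner→outer):
  R'_copper = ln(0.0698/0.0632)/(2πk) = 0.09933/(2π·444) = 3.561×10^-5 m·K/W
  R'_perlite = ln(0.116/0.0698)/(2πk) = 0.5080/(2π·0.0453) = 1.785 m·K/W
  R'_diatomaceous earth = ln(0.190/0.116)/(2πk) = 0.4934/(2π·0.106) = 0.7409 m·K/W
ΣR = 3.561×10^-5 + 1.785 + 0.7409 = 2.526 m·K/W
Q' = ΔT/ΣR = (261 °C − 15.3 °C)/2.526 = 97.3 W/m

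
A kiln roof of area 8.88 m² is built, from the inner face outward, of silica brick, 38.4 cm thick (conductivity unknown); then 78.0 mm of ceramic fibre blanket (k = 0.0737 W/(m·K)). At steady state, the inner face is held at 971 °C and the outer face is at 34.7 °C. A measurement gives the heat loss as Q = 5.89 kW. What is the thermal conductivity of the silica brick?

k = 1.09 W/m·K

ΣR = ΔT/Q = |971 − 34.7|/5890 = 0.1590 K/W
Known resistances:
  R_ceramic fibre blanket = L/(kA) = 0.0780/(0.0737·8.88) = 0.1192 K/W
R_silica brick = ΣR − ΣR_known = 0.1590 − 0.1192 = 0.03980 K/W
L/(kA) = 0.03980 ⇒ k = 0.384/(0.03980·8.88) = 1.09 W/m·K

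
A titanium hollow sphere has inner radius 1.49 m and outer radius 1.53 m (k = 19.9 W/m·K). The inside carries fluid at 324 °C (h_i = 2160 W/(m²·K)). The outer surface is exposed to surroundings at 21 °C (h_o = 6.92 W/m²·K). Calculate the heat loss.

Q = 60600 W

Series thermal resistances, inner to outer:
  R_conv,in = 1/(4πr²h) = 1/(4π·1.49²·2160) = 1.659×10^-5 K/W
  R_titanium = (1/1.49 − 1/1.53)/(4πk) = 0.01755/(4π·19.9) = 7.016×10^-5 K/W
  R_conv,out = 1/(4πr²h) = 1/(4π·1.53²·6.92) = 0.004912 K/W
ΣR = 1.659×10^-5 + 7.016×10^-5 + 0.004912 = 0.004999 K/W
Q = ΔT/ΣR = (324 °C − 21 °C)/0.004999 = 60600 W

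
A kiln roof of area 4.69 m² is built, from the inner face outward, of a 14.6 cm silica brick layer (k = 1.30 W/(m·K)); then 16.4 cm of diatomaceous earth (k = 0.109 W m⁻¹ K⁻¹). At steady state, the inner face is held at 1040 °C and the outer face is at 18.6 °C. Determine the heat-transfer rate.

Q = 2960 W

Resistance network (inner→outer):
  R_silica brick = L/(kA) = 0.146/(1.30·4.69) = 0.02395 K/W
  R_diatomaceous earth = L/(kA) = 0.164/(0.109·4.69) = 0.3208 K/W
ΣR = 0.02395 + 0.3208 = 0.3448 K/W
Q = ΔT/ΣR = (1040 °C − 18.6 °C)/0.3448 = 2960 W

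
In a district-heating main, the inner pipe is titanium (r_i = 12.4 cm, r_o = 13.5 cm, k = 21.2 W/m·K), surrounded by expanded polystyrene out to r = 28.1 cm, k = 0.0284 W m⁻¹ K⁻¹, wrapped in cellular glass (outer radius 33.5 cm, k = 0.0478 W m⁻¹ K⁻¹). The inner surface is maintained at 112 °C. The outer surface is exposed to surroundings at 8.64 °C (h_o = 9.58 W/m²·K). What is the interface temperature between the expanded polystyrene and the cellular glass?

Treat each layer as a resistance in series:
  R'_titanium = ln(0.135/0.124)/(2πk) = 0.08499/(2π·21.2) = 6.381×10^-4 m·K/W
  R'_expanded polystyrene = ln(0.281/0.135)/(2πk) = 0.7331/(2π·0.0284) = 4.108 m·K/W
  R'_cellular glass = ln(0.335/0.281)/(2πk) = 0.1758/(2π·0.0478) = 0.5853 m·K/W
  R'_conv,out = 1/(2πr h) = 1/(2π·0.335·9.58) = 0.04959 m·K/W
ΣR = 6.381×10^-4 + 4.108 + 0.5853 + 0.04959 = 4.744 m·K/W
Q' = ΔT/ΣR = (112 °C − 8.64 °C)/4.744 = 21.79 W/m
From the inner boundary to the expanded polystyrene/cellular glass interface, ΣR_partial = 4.109 m·K/W.
T_interface = T_in − Q'·ΣR_partial = 112 °C − (21.79)(4.109) = 22.5 °C

T = 22.5 °C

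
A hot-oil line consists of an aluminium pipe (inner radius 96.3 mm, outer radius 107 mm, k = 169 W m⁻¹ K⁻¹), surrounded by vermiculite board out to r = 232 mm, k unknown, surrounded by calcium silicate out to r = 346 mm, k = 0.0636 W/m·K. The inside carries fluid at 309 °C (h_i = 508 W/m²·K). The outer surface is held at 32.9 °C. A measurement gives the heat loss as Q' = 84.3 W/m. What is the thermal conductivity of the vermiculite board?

ΣR = ΔT/Q' = |309 − 32.9|/84.3 = 3.275 m·K/W
Known resistances:
  R'_conv,in = 1/(2πr h) = 1/(2π·0.0963·508) = 0.003253 m·K/W
  R'_aluminium = ln(0.107/0.0963)/(2πk) = 0.1054/(2π·169) = 9.922×10^-5 m·K/W
  R'_calcium silicate = ln(0.346/0.232)/(2πk) = 0.3997/(2π·0.0636) = 1.000 m·K/W
R_vermiculite board = ΣR − ΣR_known = 3.275 − 1.003 = 2.272 m·K/W
ln(r₂/r₁)/(2πk) = 2.272 ⇒ k = 0.7739/(2π·2.272) = 0.0542 W/m·K

k = 0.0542 W/m·K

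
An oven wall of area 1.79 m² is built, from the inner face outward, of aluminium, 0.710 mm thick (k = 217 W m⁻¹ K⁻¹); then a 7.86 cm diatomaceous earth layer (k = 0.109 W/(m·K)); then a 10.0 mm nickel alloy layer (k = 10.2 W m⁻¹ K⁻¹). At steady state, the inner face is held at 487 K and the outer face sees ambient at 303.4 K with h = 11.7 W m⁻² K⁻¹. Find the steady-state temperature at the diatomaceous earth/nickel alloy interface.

Treat each layer as a resistance in series:
  R_aluminium = L/(kA) = 7.10×10^-4/(217·1.79) = 1.828×10^-6 K/W
  R_diatomaceous earth = L/(kA) = 0.0786/(0.109·1.79) = 0.4028 K/W
  R_nickel alloy = L/(kA) = 0.0100/(10.2·1.79) = 5.477×10^-4 K/W
  R_conv,out = 1/(hA) = 1/(11.7·1.79) = 0.04775 K/W
ΣR = 1.828×10^-6 + 0.4028 + 5.477×10^-4 + 0.04775 = 0.4511 K/W
Q = ΔT/ΣR = (487 K − 303.4 K)/0.4511 = 407.0 W
From the inner boundary to the diatomaceous earth/nickel alloy interface, ΣR_partial = 0.4028 K/W.
T_interface = T_in − Q·ΣR_partial = 487 K − (407.0)(0.4028) = 323.1 K

T = 323.1 K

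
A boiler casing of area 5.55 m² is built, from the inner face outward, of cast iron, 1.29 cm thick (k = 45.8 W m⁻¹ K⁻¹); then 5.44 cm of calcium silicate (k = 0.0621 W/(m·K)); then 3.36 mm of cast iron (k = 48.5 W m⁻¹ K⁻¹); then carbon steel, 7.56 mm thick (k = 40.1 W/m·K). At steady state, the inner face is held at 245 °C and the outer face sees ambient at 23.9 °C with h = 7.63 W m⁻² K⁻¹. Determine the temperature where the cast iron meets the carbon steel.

Treat each layer as a resistance in series:
  R_cast iron = L/(kA) = 0.0129/(45.8·5.55) = 5.075×10^-5 K/W
  R_calcium silicate = L/(kA) = 0.0544/(0.0621·5.55) = 0.1578 K/W
  R_cast iron = L/(kA) = 0.00336/(48.5·5.55) = 1.248×10^-5 K/W
  R_carbon steel = L/(kA) = 0.00756/(40.1·5.55) = 3.397×10^-5 K/W
  R_conv,out = 1/(hA) = 1/(7.63·5.55) = 0.02361 K/W
ΣR = 5.075×10^-5 + 0.1578 + 1.248×10^-5 + 3.397×10^-5 + 0.02361 = 0.1815 K/W
Q = ΔT/ΣR = (245 °C − 23.9 °C)/0.1815 = 1218 W
From the inner boundary to the cast iron/carbon steel interface, ΣR_partial = 0.1579 K/W.
T_interface = T_in − Q·ΣR_partial = 245 °C − (1218)(0.1579) = 52.7 °C

T = 52.7 °C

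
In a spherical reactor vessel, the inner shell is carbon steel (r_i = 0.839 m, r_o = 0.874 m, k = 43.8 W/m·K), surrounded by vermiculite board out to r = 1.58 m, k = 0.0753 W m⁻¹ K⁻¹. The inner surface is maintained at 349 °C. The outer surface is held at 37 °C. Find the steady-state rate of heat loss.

Resistance network (inner→outer):
  R_carbon steel = (1/0.839 − 1/0.874)/(4πk) = 0.04773/(4π·43.8) = 8.672×10^-5 K/W
  R_vermiculite board = (1/0.874 − 1/1.58)/(4πk) = 0.5113/(4π·0.0753) = 0.5403 K/W
ΣR = 8.672×10^-5 + 0.5403 = 0.5404 K/W
Q = ΔT/ΣR = (349 °C − 37 °C)/0.5404 = 577 W

Q = 577 W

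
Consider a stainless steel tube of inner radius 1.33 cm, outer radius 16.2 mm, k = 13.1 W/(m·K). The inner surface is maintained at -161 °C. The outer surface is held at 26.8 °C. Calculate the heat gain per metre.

Q' = 78.4 kW/m

Q' = 2πk·ΔT/ln(r₂/r₁) = 2π × 13.1 × 187.8 / ln(0.0162/0.0133) = 78400 W/m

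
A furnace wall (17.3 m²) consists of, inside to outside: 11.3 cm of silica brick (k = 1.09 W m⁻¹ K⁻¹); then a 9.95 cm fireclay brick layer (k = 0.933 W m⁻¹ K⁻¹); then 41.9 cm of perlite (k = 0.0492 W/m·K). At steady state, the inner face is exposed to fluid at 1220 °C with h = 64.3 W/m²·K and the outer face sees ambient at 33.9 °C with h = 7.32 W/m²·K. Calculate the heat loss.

Q = 2.31 kW

Resistance network (inner→outer):
  R_conv,in = 1/(hA) = 1/(64.3·17.3) = 8.990×10^-4 K/W
  R_silica brick = L/(kA) = 0.113/(1.09·17.3) = 0.005992 K/W
  R_fireclay brick = L/(kA) = 0.0995/(0.933·17.3) = 0.006164 K/W
  R_perlite = L/(kA) = 0.419/(0.0492·17.3) = 0.4923 K/W
  R_conv,out = 1/(hA) = 1/(7.32·17.3) = 0.007897 K/W
ΣR = 8.990×10^-4 + 0.005992 + 0.006164 + 0.4923 + 0.007897 = 0.5133 K/W
Q = ΔT/ΣR = (1220 °C − 33.9 °C)/0.5133 = 2310 W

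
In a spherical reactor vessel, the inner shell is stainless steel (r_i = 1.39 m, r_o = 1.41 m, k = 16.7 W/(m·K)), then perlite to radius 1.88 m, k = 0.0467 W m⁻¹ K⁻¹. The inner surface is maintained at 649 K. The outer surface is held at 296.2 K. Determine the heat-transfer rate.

Resistance network (inner→outer):
  R_stainless steel = (1/1.39 − 1/1.41)/(4πk) = 0.01020/(4π·16.7) = 4.863×10^-5 K/W
  R_perlite = (1/1.41 − 1/1.88)/(4πk) = 0.1773/(4π·0.0467) = 0.3021 K/W
ΣR = 4.863×10^-5 + 0.3021 = 0.3021 K/W
Q = ΔT/ΣR = (649 K − 296.2 K)/0.3021 = 1170 W

Q = 1170 W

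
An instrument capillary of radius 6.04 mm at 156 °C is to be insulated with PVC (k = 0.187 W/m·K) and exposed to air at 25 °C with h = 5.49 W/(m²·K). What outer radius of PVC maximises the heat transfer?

For a cylinder, r_cr = k_ins/h = 0.187/5.49 = 0.0341 m = 3.41 cm

r_cr = 3.41 cm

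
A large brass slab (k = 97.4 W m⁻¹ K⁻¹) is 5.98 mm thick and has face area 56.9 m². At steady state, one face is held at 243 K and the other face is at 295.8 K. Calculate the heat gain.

Q = 48900 kW

Q = kA·ΔT/L = 97.4 × 56.9 × |243 K − 295.8 K| / 0.00598 = 4.89×10^7 W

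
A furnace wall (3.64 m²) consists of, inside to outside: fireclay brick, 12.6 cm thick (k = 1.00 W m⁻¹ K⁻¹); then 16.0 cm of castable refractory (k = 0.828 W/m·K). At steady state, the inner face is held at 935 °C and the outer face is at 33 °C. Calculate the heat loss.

Q = 10.3 kW

Series thermal resistances, inner to outer:
  R_fireclay brick = L/(kA) = 0.126/(1.00·3.64) = 0.03462 K/W
  R_castable refractory = L/(kA) = 0.160/(0.828·3.64) = 0.05309 K/W
ΣR = 0.03462 + 0.05309 = 0.08771 K/W
Q = ΔT/ΣR = (935 °C − 33 °C)/0.08771 = 10300 W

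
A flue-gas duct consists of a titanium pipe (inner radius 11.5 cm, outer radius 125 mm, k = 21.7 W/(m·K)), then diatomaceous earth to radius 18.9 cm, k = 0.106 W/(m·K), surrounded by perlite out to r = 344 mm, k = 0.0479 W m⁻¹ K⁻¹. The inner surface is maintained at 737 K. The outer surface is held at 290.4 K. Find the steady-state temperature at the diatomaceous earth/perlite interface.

T = 631 K

Resistance network (inner→outer):
  R'_titanium = ln(0.125/0.115)/(2πk) = 0.08338/(2π·21.7) = 6.115×10^-4 m·K/W
  R'_diatomaceous earth = ln(0.189/0.125)/(2πk) = 0.4134/(2π·0.106) = 0.6208 m·K/W
  R'_perlite = ln(0.344/0.189)/(2πk) = 0.5989/(2π·0.0479) = 1.990 m·K/W
ΣR = 6.115×10^-4 + 0.6208 + 1.990 = 2.611 m·K/W
Q' = ΔT/ΣR = (737 K − 290.4 K)/2.611 = 171.0 W/m
From the inner boundary to the diatomaceous earth/perlite interface, ΣR_partial = 0.6214 m·K/W.
T_interface = T_in − Q'·ΣR_partial = 737 K − (171.0)(0.6214) = 631 K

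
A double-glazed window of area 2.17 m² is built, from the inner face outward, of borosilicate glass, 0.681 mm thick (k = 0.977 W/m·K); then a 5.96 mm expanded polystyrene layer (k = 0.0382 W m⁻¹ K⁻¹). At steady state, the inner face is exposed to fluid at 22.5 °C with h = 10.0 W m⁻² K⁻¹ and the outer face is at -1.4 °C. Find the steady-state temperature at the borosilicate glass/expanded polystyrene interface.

T = 13.1 °C

Treat each layer as a resistance in series:
  R_conv,in = 1/(hA) = 1/(10.0·2.17) = 0.04608 K/W
  R_borosilicate glass = L/(kA) = 6.81×10^-4/(0.977·2.17) = 3.212×10^-4 K/W
  R_expanded polystyrene = L/(kA) = 0.00596/(0.0382·2.17) = 0.07190 K/W
ΣR = 0.04608 + 3.212×10^-4 + 0.07190 = 0.1183 K/W
Q = ΔT/ΣR = (22.5 °C − -1.4 °C)/0.1183 = 202.0 W
From the inner boundary to the borosilicate glass/expanded polystyrene interface, ΣR_partial = 0.04640 K/W.
T_interface = T_in − Q·ΣR_partial = 22.5 °C − (202.0)(0.04640) = 13.1 °C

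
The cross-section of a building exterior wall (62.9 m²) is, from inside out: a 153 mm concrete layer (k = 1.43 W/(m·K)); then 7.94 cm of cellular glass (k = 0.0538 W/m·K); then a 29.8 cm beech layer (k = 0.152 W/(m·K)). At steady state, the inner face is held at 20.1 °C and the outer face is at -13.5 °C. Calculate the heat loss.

Q = 596 W

Resistance network (inner→outer):
  R_concrete = L/(kA) = 0.153/(1.43·62.9) = 0.001701 K/W
  R_cellular glass = L/(kA) = 0.0794/(0.0538·62.9) = 0.02346 K/W
  R_beech = L/(kA) = 0.298/(0.152·62.9) = 0.03117 K/W
ΣR = 0.001701 + 0.02346 + 0.03117 = 0.05633 K/W
Q = ΔT/ΣR = (20.1 °C − -13.5 °C)/0.05633 = 596 W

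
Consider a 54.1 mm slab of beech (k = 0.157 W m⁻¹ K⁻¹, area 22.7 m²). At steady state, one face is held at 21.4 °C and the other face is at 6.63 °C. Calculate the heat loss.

Q = kA·ΔT/L = 0.157 × 22.7 × |21.4 °C − 6.63 °C| / 0.0541 = 973 W

Q = 973 W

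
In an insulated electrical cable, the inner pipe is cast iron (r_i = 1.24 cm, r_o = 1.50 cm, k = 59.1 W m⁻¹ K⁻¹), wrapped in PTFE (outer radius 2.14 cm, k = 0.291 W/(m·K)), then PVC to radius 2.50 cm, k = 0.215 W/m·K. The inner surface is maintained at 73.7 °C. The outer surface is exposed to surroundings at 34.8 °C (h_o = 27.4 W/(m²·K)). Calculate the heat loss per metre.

Q' = 71.7 W/m

Resistance network (inner→outer):
  R'_cast iron = ln(0.0150/0.0124)/(2πk) = 0.1904/(2π·59.1) = 5.126×10^-4 m·K/W
  R'_PTFE = ln(0.0214/0.0150)/(2πk) = 0.3553/(2π·0.291) = 0.1943 m·K/W
  R'_PVC = ln(0.0250/0.0214)/(2πk) = 0.1555/(2π·0.215) = 0.1151 m·K/W
  R'_conv,out = 1/(2πr h) = 1/(2π·0.0250·27.4) = 0.2323 m·K/W
ΣR = 5.126×10^-4 + 0.1943 + 0.1151 + 0.2323 = 0.5422 m·K/W
Q' = ΔT/ΣR = (73.7 °C − 34.8 °C)/0.5422 = 71.7 W/m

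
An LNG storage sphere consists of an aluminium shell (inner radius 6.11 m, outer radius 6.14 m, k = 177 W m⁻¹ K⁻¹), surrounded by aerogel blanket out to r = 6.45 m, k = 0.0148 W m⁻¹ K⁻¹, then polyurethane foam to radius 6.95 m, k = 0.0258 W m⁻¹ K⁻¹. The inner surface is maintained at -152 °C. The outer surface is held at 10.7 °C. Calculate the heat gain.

Q = 2.13 kW

Resistance network (inner→outer):
  R_aluminium = (1/6.11 − 1/6.14)/(4πk) = 7.997×10^-4/(4π·177) = 3.595×10^-7 K/W
  R_aerogel blanket = (1/6.14 − 1/6.45)/(4πk) = 0.007828/(4π·0.0148) = 0.04209 K/W
  R_polyurethane foam = (1/6.45 − 1/6.95)/(4πk) = 0.01115/(4π·0.0258) = 0.03440 K/W
ΣR = 3.595×10^-7 + 0.04209 + 0.03440 = 0.07649 K/W
Q = ΔT/ΣR = (-152 °C − 10.7 °C)/0.07649 = -2130 W
(Negative Q ⇒ heat flows inward; heat gain = 2130 W.)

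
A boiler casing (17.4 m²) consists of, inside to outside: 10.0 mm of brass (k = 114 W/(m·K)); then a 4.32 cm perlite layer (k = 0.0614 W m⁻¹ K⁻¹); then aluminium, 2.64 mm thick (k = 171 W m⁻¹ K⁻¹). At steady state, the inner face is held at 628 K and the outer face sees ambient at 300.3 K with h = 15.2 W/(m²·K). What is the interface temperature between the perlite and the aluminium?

Treat each layer as a resistance in series:
  R_brass = L/(kA) = 0.0100/(114·17.4) = 5.041×10^-6 K/W
  R_perlite = L/(kA) = 0.0432/(0.0614·17.4) = 0.04044 K/W
  R_aluminium = L/(kA) = 0.00264/(171·17.4) = 8.873×10^-7 K/W
  R_conv,out = 1/(hA) = 1/(15.2·17.4) = 0.003781 K/W
ΣR = 5.041×10^-6 + 0.04044 + 8.873×10^-7 + 0.003781 = 0.04423 K/W
Q = ΔT/ΣR = (628 K − 300.3 K)/0.04423 = 7409 W
From the inner boundary to the perlite/aluminium interface, ΣR_partial = 0.04045 K/W.
T_interface = T_in − Q·ΣR_partial = 628 K − (7409)(0.04045) = 328.3 K

T = 328.3 K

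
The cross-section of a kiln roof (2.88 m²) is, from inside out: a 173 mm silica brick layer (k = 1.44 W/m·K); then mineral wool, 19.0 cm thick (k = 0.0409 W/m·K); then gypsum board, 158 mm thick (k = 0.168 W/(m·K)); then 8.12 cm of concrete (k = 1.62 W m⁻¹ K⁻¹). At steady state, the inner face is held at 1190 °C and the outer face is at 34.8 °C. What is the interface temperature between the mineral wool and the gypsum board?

Treat each layer as a resistance in series:
  R_silica brick = L/(kA) = 0.173/(1.44·2.88) = 0.04171 K/W
  R_mineral wool = L/(kA) = 0.190/(0.0409·2.88) = 1.613 K/W
  R_gypsum board = L/(kA) = 0.158/(0.168·2.88) = 0.3266 K/W
  R_concrete = L/(kA) = 0.0812/(1.62·2.88) = 0.01740 K/W
ΣR = 0.04171 + 1.613 + 0.3266 + 0.01740 = 1.999 K/W
Q = ΔT/ΣR = (1190 °C − 34.8 °C)/1.999 = 577.9 W
From the inner boundary to the mineral wool/gypsum board interface, ΣR_partial = 1.655 K/W.
T_interface = T_in − Q·ΣR_partial = 1190 °C − (577.9)(1.655) = 234 °C

T = 234 °C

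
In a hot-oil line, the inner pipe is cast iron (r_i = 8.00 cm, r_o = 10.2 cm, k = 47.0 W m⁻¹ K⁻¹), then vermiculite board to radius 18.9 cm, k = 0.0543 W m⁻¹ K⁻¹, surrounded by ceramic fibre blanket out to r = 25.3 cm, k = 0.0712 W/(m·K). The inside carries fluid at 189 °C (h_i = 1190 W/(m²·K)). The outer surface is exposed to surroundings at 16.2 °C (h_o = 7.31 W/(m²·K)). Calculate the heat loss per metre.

Q' = 67.8 W/m

Treat each layer as a resistance in series:
  R'_conv,in = 1/(2πr h) = 1/(2π·0.0800·1190) = 0.001672 m·K/W
  R'_cast iron = ln(0.102/0.0800)/(2πk) = 0.2429/(2π·47.0) = 8.227×10^-4 m·K/W
  R'_vermiculite board = ln(0.189/0.102)/(2πk) = 0.6168/(2π·0.0543) = 1.808 m·K/W
  R'_ceramic fibre blanket = ln(0.253/0.189)/(2πk) = 0.2916/(2π·0.0712) = 0.6519 m·K/W
  R'_conv,out = 1/(2πr h) = 1/(2π·0.253·7.31) = 0.08606 m·K/W
ΣR = 0.001672 + 8.227×10^-4 + 1.808 + 0.6519 + 0.08606 = 2.548 m·K/W
Q' = ΔT/ΣR = (189 °C − 16.2 °C)/2.548 = 67.8 W/m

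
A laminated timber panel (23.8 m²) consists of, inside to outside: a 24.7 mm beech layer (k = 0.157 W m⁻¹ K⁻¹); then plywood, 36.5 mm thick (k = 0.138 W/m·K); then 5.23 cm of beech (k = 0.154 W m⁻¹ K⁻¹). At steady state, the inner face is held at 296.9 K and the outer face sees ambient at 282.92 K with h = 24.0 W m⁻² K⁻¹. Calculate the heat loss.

Q = 414 W

Resistance network (inner→outer):
  R_beech = L/(kA) = 0.0247/(0.157·23.8) = 0.006610 K/W
  R_plywood = L/(kA) = 0.0365/(0.138·23.8) = 0.01111 K/W
  R_beech = L/(kA) = 0.0523/(0.154·23.8) = 0.01427 K/W
  R_conv,out = 1/(hA) = 1/(24.0·23.8) = 0.001751 K/W
ΣR = 0.006610 + 0.01111 + 0.01427 + 0.001751 = 0.03374 K/W
Q = ΔT/ΣR = (296.9 K − 282.92 K)/0.03374 = 414 W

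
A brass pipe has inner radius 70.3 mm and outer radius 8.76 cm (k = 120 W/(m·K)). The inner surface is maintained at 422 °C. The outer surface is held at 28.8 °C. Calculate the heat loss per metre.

Q' = 2πk·ΔT/ln(r₂/r₁) = 2π × 120 × 393.2 / ln(0.0876/0.0703) = 1.35×10^6 W/m

Q' = 1350 kW/m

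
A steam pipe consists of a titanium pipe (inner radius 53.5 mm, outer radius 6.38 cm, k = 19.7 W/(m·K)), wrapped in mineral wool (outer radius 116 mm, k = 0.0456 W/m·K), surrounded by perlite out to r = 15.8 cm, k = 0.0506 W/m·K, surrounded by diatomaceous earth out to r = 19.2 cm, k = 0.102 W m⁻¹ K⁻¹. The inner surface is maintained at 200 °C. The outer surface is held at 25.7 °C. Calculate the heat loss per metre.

Resistance network (inner→outer):
  R'_titanium = ln(0.0638/0.0535)/(2πk) = 0.1761/(2π·19.7) = 0.001422 m·K/W
  R'_mineral wool = ln(0.116/0.0638)/(2πk) = 0.5978/(2π·0.0456) = 2.087 m·K/W
  R'_perlite = ln(0.158/0.116)/(2πk) = 0.3090/(2π·0.0506) = 0.9719 m·K/W
  R'_diatomaceous earth = ln(0.192/0.158)/(2πk) = 0.1949/(2π·0.102) = 0.3041 m·K/W
ΣR = 0.001422 + 2.087 + 0.9719 + 0.3041 = 3.364 m·K/W
Q' = ΔT/ΣR = (200 °C − 25.7 °C)/3.364 = 51.8 W/m

Q' = 51.8 W/m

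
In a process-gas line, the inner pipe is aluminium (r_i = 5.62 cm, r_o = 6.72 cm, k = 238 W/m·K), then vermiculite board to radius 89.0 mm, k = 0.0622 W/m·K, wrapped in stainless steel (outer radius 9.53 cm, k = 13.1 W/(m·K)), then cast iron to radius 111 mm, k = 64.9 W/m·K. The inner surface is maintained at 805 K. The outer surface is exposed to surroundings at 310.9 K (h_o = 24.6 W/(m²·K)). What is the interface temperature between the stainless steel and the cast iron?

Resistance network (inner→outer):
  R'_aluminium = ln(0.0672/0.0562)/(2πk) = 0.1788/(2π·238) = 1.195×10^-4 m·K/W
  R'_vermiculite board = ln(0.0890/0.0672)/(2πk) = 0.2810/(2π·0.0622) = 0.7189 m·K/W
  R'_stainless steel = ln(0.0953/0.0890)/(2πk) = 0.06839/(2π·13.1) = 8.309×10^-4 m·K/W
  R'_cast iron = ln(0.111/0.0953)/(2πk) = 0.1525/(2π·64.9) = 3.740×10^-4 m·K/W
  R'_conv,out = 1/(2πr h) = 1/(2π·0.111·24.6) = 0.05829 m·K/W
ΣR = 1.195×10^-4 + 0.7189 + 8.309×10^-4 + 3.740×10^-4 + 0.05829 = 0.7785 m·K/W
Q' = ΔT/ΣR = (805 K − 310.9 K)/0.7785 = 634.7 W/m
From the inner boundary to the stainless steel/cast iron interface, ΣR_partial = 0.7199 m·K/W.
T_interface = T_in − Q'·ΣR_partial = 805 K − (634.7)(0.7199) = 348.1 K

T = 348.1 K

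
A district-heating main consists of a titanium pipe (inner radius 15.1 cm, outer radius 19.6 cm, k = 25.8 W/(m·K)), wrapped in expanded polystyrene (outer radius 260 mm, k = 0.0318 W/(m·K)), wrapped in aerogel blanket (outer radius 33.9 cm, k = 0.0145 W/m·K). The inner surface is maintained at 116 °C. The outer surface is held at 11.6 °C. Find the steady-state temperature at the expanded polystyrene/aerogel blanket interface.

T = 81.8 °C

Series thermal resistances, inner to outer:
  R'_titanium = ln(0.196/0.151)/(2πk) = 0.2608/(2π·25.8) = 0.001609 m·K/W
  R'_expanded polystyrene = ln(0.260/0.196)/(2πk) = 0.2826/(2π·0.0318) = 1.414 m·K/W
  R'_aerogel blanket = ln(0.339/0.260)/(2πk) = 0.2653/(2π·0.0145) = 2.912 m·K/W
ΣR = 0.001609 + 1.414 + 2.912 = 4.328 m·K/W
Q' = ΔT/ΣR = (116 °C − 11.6 °C)/4.328 = 24.12 W/m
From the inner boundary to the expanded polystyrene/aerogel blanket interface, ΣR_partial = 1.416 m·K/W.
T_interface = T_in − Q'·ΣR_partial = 116 °C − (24.12)(1.416) = 81.8 °C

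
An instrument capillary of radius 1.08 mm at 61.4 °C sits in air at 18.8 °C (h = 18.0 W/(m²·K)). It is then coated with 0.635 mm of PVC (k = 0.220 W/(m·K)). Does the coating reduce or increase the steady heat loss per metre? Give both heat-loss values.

Critical radius for a cylinder: r_cr = k/h = 0.0122 m = 1.22 cm.
Outer radius after coating: r₂ = 0.00108 + 6.35×10^-4 = 0.001715 m.
Since r₁ < r_cr and r₂ ≤ r_cr, the coating moves toward the maximum at r_cr — heat loss rises.
Bare: R = 1/(2πr₁h) = 8.187 m·K/W; Q = 42.6/8.187 = 5.20 W/m.
Coated: R = R_cond + R_conv = 5.490 m·K/W; Q = 42.6/5.490 = 7.76 W/m.

increases: 5.20 → 7.76 W/m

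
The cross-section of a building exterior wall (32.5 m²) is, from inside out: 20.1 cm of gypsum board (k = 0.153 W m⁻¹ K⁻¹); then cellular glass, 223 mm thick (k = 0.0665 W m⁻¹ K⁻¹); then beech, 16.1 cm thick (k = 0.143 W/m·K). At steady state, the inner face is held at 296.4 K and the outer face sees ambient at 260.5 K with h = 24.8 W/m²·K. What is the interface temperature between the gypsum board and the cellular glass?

Resistance network (inner→outer):
  R_gypsum board = L/(kA) = 0.201/(0.153·32.5) = 0.04042 K/W
  R_cellular glass = L/(kA) = 0.223/(0.0665·32.5) = 0.1032 K/W
  R_beech = L/(kA) = 0.161/(0.143·32.5) = 0.03464 K/W
  R_conv,out = 1/(hA) = 1/(24.8·32.5) = 0.001241 K/W
ΣR = 0.04042 + 0.1032 + 0.03464 + 0.001241 = 0.1795 K/W
Q = ΔT/ΣR = (296.4 K − 260.5 K)/0.1795 = 200.0 W
From the inner boundary to the gypsum board/cellular glass interface, ΣR_partial = 0.04042 K/W.
T_interface = T_in − Q·ΣR_partial = 296.4 K − (200.0)(0.04042) = 288.3 K

T = 288.3 K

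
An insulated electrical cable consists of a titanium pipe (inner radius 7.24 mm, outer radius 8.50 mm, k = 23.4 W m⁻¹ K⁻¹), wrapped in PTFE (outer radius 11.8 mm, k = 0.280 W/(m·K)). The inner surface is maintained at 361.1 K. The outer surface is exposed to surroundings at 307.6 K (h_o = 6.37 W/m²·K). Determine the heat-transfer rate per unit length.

Series thermal resistances, inner to outer:
  R'_titanium = ln(0.00850/0.00724)/(2πk) = 0.1604/(2π·23.4) = 0.001091 m·K/W
  R'_PTFE = ln(0.0118/0.00850)/(2πk) = 0.3280/(2π·0.280) = 0.1865 m·K/W
  R'_conv,out = 1/(2πr h) = 1/(2π·0.0118·6.37) = 2.117 m·K/W
ΣR = 0.001091 + 0.1865 + 2.117 = 2.305 m·K/W
Q' = ΔT/ΣR = (361.1 K − 307.6 K)/2.305 = 23.2 W/m

Q' = 23.2 W/m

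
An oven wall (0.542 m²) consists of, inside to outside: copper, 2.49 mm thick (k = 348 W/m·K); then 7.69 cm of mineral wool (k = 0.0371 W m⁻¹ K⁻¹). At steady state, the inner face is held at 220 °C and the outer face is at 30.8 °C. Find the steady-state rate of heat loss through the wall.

Resistance network (inner→outer):
  R_copper = L/(kA) = 0.00249/(348·0.542) = 1.320×10^-5 K/W
  R_mineral wool = L/(kA) = 0.0769/(0.0371·0.542) = 3.824 K/W
ΣR = 1.320×10^-5 + 3.824 = 3.824 K/W
Q = ΔT/ΣR = (220 °C − 30.8 °C)/3.824 = 49.5 W

Q = 49.5 W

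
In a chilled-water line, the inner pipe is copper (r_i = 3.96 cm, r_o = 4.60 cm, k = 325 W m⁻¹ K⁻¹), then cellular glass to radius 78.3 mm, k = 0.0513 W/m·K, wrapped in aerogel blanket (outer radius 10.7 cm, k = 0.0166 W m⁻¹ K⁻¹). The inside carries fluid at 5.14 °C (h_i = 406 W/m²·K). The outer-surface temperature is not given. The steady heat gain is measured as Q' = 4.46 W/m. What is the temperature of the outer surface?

Series resistances:
  R'_conv,in = 1/(2πr h) = 1/(2π·0.0396·406) = 0.009899 m·K/W
  R'_copper = ln(0.0460/0.0396)/(2πk) = 0.1498/(2π·325) = 7.336×10^-5 m·K/W
  R'_cellular glass = ln(0.0783/0.0460)/(2πk) = 0.5319/(2π·0.0513) = 1.650 m·K/W
  R'_aerogel blanket = ln(0.107/0.0783)/(2πk) = 0.3123/(2π·0.0166) = 2.994 m·K/W
ΣR = 4.654 m·K/W
ΔT = Q'·ΣR = 4.46 × 4.654 = 20.76 K
Heat flows inward, so T_out = T_in + ΔT = 5.14 + 20.76 = 25.9 °C

T_out = 25.9 °C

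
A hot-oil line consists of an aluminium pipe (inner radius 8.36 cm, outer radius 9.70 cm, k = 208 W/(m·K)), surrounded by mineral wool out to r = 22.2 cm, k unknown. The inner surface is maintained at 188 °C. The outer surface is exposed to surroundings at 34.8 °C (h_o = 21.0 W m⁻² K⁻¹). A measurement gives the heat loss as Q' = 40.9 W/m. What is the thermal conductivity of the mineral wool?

k = 0.0355 W/m·K

ΣR = ΔT/Q' = |188 − 34.8|/40.9 = 3.746 m·K/W
Known resistances:
  R'_aluminium = ln(0.0970/0.0836)/(2πk) = 0.1487/(2π·208) = 1.138×10^-4 m·K/W
  R'_conv,out = 1/(2πr h) = 1/(2π·0.222·21.0) = 0.03414 m·K/W
R_mineral wool = ΣR − ΣR_known = 3.746 − 0.03425 = 3.712 m·K/W
ln(r₂/r₁)/(2πk) = 3.712 ⇒ k = 0.8280/(2π·3.712) = 0.0355 W/m·K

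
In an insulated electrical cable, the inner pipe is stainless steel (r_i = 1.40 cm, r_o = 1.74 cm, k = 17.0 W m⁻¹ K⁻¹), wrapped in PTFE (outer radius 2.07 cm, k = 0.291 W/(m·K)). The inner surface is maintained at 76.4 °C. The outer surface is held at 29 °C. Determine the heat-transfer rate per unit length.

Q' = 489 W/m

Series thermal resistances, inner to outer:
  R'_stainless steel = ln(0.0174/0.0140)/(2πk) = 0.2174/(2π·17.0) = 0.002035 m·K/W
  R'_PTFE = ln(0.0207/0.0174)/(2πk) = 0.1737/(2π·0.291) = 0.09498 m·K/W
ΣR = 0.002035 + 0.09498 = 0.09701 m·K/W
Q' = ΔT/ΣR = (76.4 °C − 29 °C)/0.09701 = 489 W/m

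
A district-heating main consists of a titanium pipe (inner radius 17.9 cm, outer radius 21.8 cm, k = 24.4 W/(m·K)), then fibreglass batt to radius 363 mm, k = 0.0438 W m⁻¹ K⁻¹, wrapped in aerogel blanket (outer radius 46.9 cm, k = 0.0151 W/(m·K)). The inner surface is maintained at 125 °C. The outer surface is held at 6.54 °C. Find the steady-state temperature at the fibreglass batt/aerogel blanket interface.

Series thermal resistances, inner to outer:
  R'_titanium = ln(0.218/0.179)/(2πk) = 0.1971/(2π·24.4) = 0.001286 m·K/W
  R'_fibreglass batt = ln(0.363/0.218)/(2πk) = 0.5099/(2π·0.0438) = 1.853 m·K/W
  R'_aerogel blanket = ln(0.469/0.363)/(2πk) = 0.2562/(2π·0.0151) = 2.700 m·K/W
ΣR = 0.001286 + 1.853 + 2.700 = 4.554 m·K/W
Q' = ΔT/ΣR = (125 °C − 6.54 °C)/4.554 = 26.01 W/m
From the inner boundary to the fibreglass batt/aerogel blanket interface, ΣR_partial = 1.854 m·K/W.
T_interface = T_in − Q'·ΣR_partial = 125 °C − (26.01)(1.854) = 76.8 °C

T = 76.8 °C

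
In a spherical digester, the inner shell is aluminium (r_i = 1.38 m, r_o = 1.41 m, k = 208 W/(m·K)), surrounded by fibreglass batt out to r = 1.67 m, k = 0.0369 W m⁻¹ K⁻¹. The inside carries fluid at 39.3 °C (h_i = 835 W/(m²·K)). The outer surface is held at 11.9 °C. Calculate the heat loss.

Q = 115 W

Resistance network (inner→outer):
  R_conv,in = 1/(4πr²h) = 1/(4π·1.38²·835) = 5.004×10^-5 K/W
  R_aluminium = (1/1.38 − 1/1.41)/(4πk) = 0.01542/(4π·208) = 5.899×10^-6 K/W
  R_fibreglass batt = (1/1.41 − 1/1.67)/(4πk) = 0.1104/(4π·0.0369) = 0.2381 K/W
ΣR = 5.004×10^-5 + 5.899×10^-6 + 0.2381 = 0.2382 K/W
Q = ΔT/ΣR = (39.3 °C − 11.9 °C)/0.2382 = 115 W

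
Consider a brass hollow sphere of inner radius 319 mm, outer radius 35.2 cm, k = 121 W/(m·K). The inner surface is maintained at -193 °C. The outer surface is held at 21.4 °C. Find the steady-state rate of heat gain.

Q = 1.11×10^6 W

Q = 4πk·ΔT/(1/r₁ − 1/r₂) = 4π × 121 × 214.4 / (1/0.319 − 1/0.352) = 1.11×10^6 W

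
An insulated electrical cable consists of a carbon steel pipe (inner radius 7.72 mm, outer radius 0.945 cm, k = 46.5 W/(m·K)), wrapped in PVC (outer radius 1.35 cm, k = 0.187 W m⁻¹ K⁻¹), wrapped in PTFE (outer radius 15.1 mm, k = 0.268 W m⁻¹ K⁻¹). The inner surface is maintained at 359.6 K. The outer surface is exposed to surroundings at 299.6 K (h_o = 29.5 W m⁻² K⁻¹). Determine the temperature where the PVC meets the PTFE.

Resistance network (inner→outer):
  R'_carbon steel = ln(0.00945/0.00772)/(2πk) = 0.2022/(2π·46.5) = 6.921×10^-4 m·K/W
  R'_PVC = ln(0.0135/0.00945)/(2πk) = 0.3567/(2π·0.187) = 0.3036 m·K/W
  R'_PTFE = ln(0.0151/0.0135)/(2πk) = 0.1120/(2π·0.268) = 0.06652 m·K/W
  R'_conv,out = 1/(2πr h) = 1/(2π·0.0151·29.5) = 0.3573 m·K/W
ΣR = 6.921×10^-4 + 0.3036 + 0.06652 + 0.3573 = 0.7281 m·K/W
Q' = ΔT/ΣR = (359.6 K − 299.6 K)/0.7281 = 82.41 W/m
From the inner boundary to the PVC/PTFE interface, ΣR_partial = 0.3043 m·K/W.
T_interface = T_in − Q'·ΣR_partial = 359.6 K − (82.41)(0.3043) = 334.5 K

T = 334.5 K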